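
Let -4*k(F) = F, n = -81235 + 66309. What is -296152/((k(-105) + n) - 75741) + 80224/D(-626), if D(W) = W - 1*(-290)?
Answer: -1793014114/7613823 ≈ -235.49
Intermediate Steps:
n = -14926
k(F) = -F/4
D(W) = 290 + W (D(W) = W + 290 = 290 + W)
-296152/((k(-105) + n) - 75741) + 80224/D(-626) = -296152/((-1/4*(-105) - 14926) - 75741) + 80224/(290 - 626) = -296152/((105/4 - 14926) - 75741) + 80224/(-336) = -296152/(-59599/4 - 75741) + 80224*(-1/336) = -296152/(-362563/4) - 5014/21 = -296152*(-4/362563) - 5014/21 = 1184608/362563 - 5014/21 = -1793014114/7613823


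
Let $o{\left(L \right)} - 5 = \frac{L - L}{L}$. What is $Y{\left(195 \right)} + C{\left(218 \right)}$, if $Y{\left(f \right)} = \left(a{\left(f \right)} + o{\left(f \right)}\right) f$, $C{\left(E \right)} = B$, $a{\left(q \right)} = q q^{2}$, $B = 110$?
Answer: $1445901710$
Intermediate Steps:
$a{\left(q \right)} = q^{3}$
$C{\left(E \right)} = 110$
$o{\left(L \right)} = 5$ ($o{\left(L \right)} = 5 + \frac{L - L}{L} = 5 + \frac{0}{L} = 5 + 0 = 5$)
$Y{\left(f \right)} = f \left(5 + f^{3}\right)$ ($Y{\left(f \right)} = \left(f^{3} + 5\right) f = \left(5 + f^{3}\right) f = f \left(5 + f^{3}\right)$)
$Y{\left(195 \right)} + C{\left(218 \right)} = 195 \left(5 + 195^{3}\right) + 110 = 195 \left(5 + 7414875\right) + 110 = 195 \cdot 7414880 + 110 = 1445901600 + 110 = 1445901710$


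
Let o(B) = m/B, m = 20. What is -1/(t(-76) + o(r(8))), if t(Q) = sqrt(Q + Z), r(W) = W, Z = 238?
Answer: 10/623 - 36*sqrt(2)/623 ≈ -0.065669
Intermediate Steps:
t(Q) = sqrt(238 + Q) (t(Q) = sqrt(Q + 238) = sqrt(238 + Q))
o(B) = 20/B
-1/(t(-76) + o(r(8))) = -1/(sqrt(238 - 76) + 20/8) = -1/(sqrt(162) + 20*(1/8)) = -1/(9*sqrt(2) + 5/2) = -1/(5/2 + 9*sqrt(2))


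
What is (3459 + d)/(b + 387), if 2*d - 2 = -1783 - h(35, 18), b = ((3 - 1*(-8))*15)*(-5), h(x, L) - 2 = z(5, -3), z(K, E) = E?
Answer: -2569/438 ≈ -5.8653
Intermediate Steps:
h(x, L) = -1 (h(x, L) = 2 - 3 = -1)
b = -825 (b = ((3 + 8)*15)*(-5) = (11*15)*(-5) = 165*(-5) = -825)
d = -890 (d = 1 + (-1783 - 1*(-1))/2 = 1 + (-1783 + 1)/2 = 1 + (½)*(-1782) = 1 - 891 = -890)
(3459 + d)/(b + 387) = (3459 - 890)/(-825 + 387) = 2569/(-438) = 2569*(-1/438) = -2569/438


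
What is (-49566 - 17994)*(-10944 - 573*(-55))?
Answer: -1389776760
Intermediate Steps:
(-49566 - 17994)*(-10944 - 573*(-55)) = -67560*(-10944 + 31515) = -67560*20571 = -1389776760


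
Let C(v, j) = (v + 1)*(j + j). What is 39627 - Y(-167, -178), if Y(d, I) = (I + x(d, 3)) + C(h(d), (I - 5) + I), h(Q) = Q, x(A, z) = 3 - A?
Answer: -80217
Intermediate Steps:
C(v, j) = 2*j*(1 + v) (C(v, j) = (1 + v)*(2*j) = 2*j*(1 + v))
Y(d, I) = 3 + I - d + 2*(1 + d)*(-5 + 2*I) (Y(d, I) = (I + (3 - d)) + 2*((I - 5) + I)*(1 + d) = (3 + I - d) + 2*((-5 + I) + I)*(1 + d) = (3 + I - d) + 2*(-5 + 2*I)*(1 + d) = (3 + I - d) + 2*(1 + d)*(-5 + 2*I) = 3 + I - d + 2*(1 + d)*(-5 + 2*I))
39627 - Y(-167, -178) = 39627 - (-7 - 11*(-167) + 5*(-178) + 4*(-178)*(-167)) = 39627 - (-7 + 1837 - 890 + 118904) = 39627 - 1*119844 = 39627 - 119844 = -80217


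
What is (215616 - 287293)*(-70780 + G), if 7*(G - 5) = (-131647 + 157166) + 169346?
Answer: 21543239120/7 ≈ 3.0776e+9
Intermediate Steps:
G = 194900/7 (G = 5 + ((-131647 + 157166) + 169346)/7 = 5 + (25519 + 169346)/7 = 5 + (⅐)*194865 = 5 + 194865/7 = 194900/7 ≈ 27843.)
(215616 - 287293)*(-70780 + G) = (215616 - 287293)*(-70780 + 194900/7) = -71677*(-300560/7) = 21543239120/7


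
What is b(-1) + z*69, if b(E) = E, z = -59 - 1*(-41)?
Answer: -1243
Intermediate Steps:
z = -18 (z = -59 + 41 = -18)
b(-1) + z*69 = -1 - 18*69 = -1 - 1242 = -1243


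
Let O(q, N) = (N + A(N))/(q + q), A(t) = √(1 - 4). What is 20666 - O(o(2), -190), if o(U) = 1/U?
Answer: 20856 - I*√3 ≈ 20856.0 - 1.732*I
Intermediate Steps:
A(t) = I*√3 (A(t) = √(-3) = I*√3)
O(q, N) = (N + I*√3)/(2*q) (O(q, N) = (N + I*√3)/(q + q) = (N + I*√3)/((2*q)) = (N + I*√3)*(1/(2*q)) = (N + I*√3)/(2*q))
20666 - O(o(2), -190) = 20666 - (-190 + I*√3)/(2*(1/2)) = 20666 - (-190 + I*√3)/(2*½) = 20666 - 2*(-190 + I*√3)/2 = 20666 - (-190 + I*√3) = 20666 + (190 - I*√3) = 20856 - I*√3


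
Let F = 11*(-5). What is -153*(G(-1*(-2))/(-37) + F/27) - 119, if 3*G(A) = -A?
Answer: 21080/111 ≈ 189.91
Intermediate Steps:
G(A) = -A/3 (G(A) = (-A)/3 = -A/3)
F = -55
-153*(G(-1*(-2))/(-37) + F/27) - 119 = -153*(-(-1)*(-2)/3/(-37) - 55/27) - 119 = -153*(-⅓*2*(-1/37) - 55*1/27) - 119 = -153*(-⅔*(-1/37) - 55/27) - 119 = -153*(2/111 - 55/27) - 119 = -153*(-2017/999) - 119 = 34289/111 - 119 = 21080/111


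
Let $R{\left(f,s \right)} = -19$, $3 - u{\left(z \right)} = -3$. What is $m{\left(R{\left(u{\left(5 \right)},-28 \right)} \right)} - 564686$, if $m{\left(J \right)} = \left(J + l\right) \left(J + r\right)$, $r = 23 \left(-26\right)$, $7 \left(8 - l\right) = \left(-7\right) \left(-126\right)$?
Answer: $-480157$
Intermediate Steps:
$u{\left(z \right)} = 6$ ($u{\left(z \right)} = 3 - -3 = 3 + 3 = 6$)
$l = -118$ ($l = 8 - \frac{\left(-7\right) \left(-126\right)}{7} = 8 - 126 = -118$)
$r = -598$
$m{\left(J \right)} = \left(-598 + J\right) \left(-118 + J\right)$ ($m{\left(J \right)} = \left(J - 118\right) \left(J - 598\right) = \left(-118 + J\right) \left(-598 + J\right) = \left(-598 + J\right) \left(-118 + J\right)$)
$m{\left(R{\left(u{\left(5 \right)},-28 \right)} \right)} - 564686 = \left(70564 + \left(-19\right)^{2} - -13604\right) - 564686 = \left(70564 + 361 + 13604\right) - 564686 = 84529 - 564686 = -480157$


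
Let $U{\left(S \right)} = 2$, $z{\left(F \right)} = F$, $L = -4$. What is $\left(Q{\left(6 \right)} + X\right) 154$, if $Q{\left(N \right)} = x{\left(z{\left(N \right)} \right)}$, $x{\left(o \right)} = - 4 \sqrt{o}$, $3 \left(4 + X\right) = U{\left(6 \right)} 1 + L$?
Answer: $- \frac{2156}{3} - 616 \sqrt{6} \approx -2227.6$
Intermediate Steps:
$X = - \frac{14}{3}$ ($X = -4 + \frac{2 \cdot 1 - 4}{3} = -4 + \frac{2 - 4}{3} = -4 + \frac{1}{3} \left(-2\right) = -4 - \frac{2}{3} = - \frac{14}{3} \approx -4.6667$)
$Q{\left(N \right)} = - 4 \sqrt{N}$
$\left(Q{\left(6 \right)} + X\right) 154 = \left(- 4 \sqrt{6} - \frac{14}{3}\right) 154 = \left(- \frac{14}{3} - 4 \sqrt{6}\right) 154 = - \frac{2156}{3} - 616 \sqrt{6}$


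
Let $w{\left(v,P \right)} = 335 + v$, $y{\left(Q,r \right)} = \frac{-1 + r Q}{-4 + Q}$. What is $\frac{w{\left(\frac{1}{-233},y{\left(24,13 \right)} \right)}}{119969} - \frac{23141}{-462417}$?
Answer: $\frac{40173453475}{760343487177} \approx 0.052836$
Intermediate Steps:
$y{\left(Q,r \right)} = \frac{-1 + Q r}{-4 + Q}$
$\frac{w{\left(\frac{1}{-233},y{\left(24,13 \right)} \right)}}{119969} - \frac{23141}{-462417} = \frac{335 + \frac{1}{-233}}{119969} - \frac{23141}{-462417} = \left(335 - \frac{1}{233}\right) \frac{1}{119969} - - \frac{23141}{462417} = \frac{78054}{233} \cdot \frac{1}{119969} + \frac{23141}{462417} = \frac{78054}{27952777} + \frac{23141}{462417} = \frac{40173453475}{760343487177}$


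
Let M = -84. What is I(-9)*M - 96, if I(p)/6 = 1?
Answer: -600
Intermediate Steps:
I(p) = 6 (I(p) = 6*1 = 6)
I(-9)*M - 96 = 6*(-84) - 96 = -504 - 96 = -600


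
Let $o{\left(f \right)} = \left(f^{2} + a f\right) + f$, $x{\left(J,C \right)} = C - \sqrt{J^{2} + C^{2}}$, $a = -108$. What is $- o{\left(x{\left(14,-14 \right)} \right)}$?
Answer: $-2086 - 1890 \sqrt{2} \approx -4758.9$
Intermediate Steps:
$x{\left(J,C \right)} = C - \sqrt{C^{2} + J^{2}}$
$o{\left(f \right)} = f^{2} - 107 f$ ($o{\left(f \right)} = \left(f^{2} - 108 f\right) + f = f^{2} - 107 f$)
$- o{\left(x{\left(14,-14 \right)} \right)} = - \left(-14 - \sqrt{\left(-14\right)^{2} + 14^{2}}\right) \left(-107 - \left(14 + \sqrt{\left(-14\right)^{2} + 14^{2}}\right)\right) = - \left(-14 - \sqrt{196 + 196}\right) \left(-107 - \left(14 + \sqrt{196 + 196}\right)\right) = - \left(-14 - \sqrt{392}\right) \left(-107 - \left(14 + \sqrt{392}\right)\right) = - \left(-14 - 14 \sqrt{2}\right) \left(-107 - \left(14 + 14 \sqrt{2}\right)\right) = - \left(-14 - 14 \sqrt{2}\right) \left(-121 - 14 \sqrt{2}\right) = - \left(-121 - 14 \sqrt{2}\right) \left(-14 - 14 \sqrt{2}\right)$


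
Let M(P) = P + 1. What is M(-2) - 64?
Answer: -65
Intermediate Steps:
M(P) = 1 + P
M(-2) - 64 = (1 - 2) - 64 = -1 - 64 = -65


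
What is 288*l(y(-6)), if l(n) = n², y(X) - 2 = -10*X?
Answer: 1107072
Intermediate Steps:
y(X) = 2 - 10*X
288*l(y(-6)) = 288*(2 - 10*(-6))² = 288*(2 + 60)² = 288*62² = 288*3844 = 1107072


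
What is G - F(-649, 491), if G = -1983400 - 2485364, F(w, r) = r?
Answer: -4469255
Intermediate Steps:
G = -4468764
G - F(-649, 491) = -4468764 - 1*491 = -4468764 - 491 = -4469255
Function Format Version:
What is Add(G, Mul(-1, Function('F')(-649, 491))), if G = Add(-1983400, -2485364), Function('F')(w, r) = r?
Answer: -4469255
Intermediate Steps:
G = -4468764
Add(G, Mul(-1, Function('F')(-649, 491))) = Add(-4468764, Mul(-1, 491)) = Add(-4468764, -491) = -4469255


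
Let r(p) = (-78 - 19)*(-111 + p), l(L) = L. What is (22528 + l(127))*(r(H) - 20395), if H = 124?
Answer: -490616680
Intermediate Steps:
r(p) = 10767 - 97*p (r(p) = -97*(-111 + p) = 10767 - 97*p)
(22528 + l(127))*(r(H) - 20395) = (22528 + 127)*((10767 - 97*124) - 20395) = 22655*((10767 - 12028) - 20395) = 22655*(-1261 - 20395) = 22655*(-21656) = -490616680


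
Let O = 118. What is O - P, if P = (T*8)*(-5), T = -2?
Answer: 38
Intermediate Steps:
P = 80 (P = -2*8*(-5) = -16*(-5) = 80)
O - P = 118 - 1*80 = 118 - 80 = 38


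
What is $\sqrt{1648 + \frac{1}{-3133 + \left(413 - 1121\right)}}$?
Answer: $\frac{119 \sqrt{1716927}}{3841} \approx 40.596$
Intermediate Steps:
$\sqrt{1648 + \frac{1}{-3133 + \left(413 - 1121\right)}} = \sqrt{1648 + \frac{1}{-3133 - 708}} = \sqrt{1648 + \frac{1}{-3841}} = \sqrt{1648 - \frac{1}{3841}} = \sqrt{\frac{6329967}{3841}} = \frac{119 \sqrt{1716927}}{3841}$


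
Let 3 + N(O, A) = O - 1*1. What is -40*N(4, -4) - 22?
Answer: -22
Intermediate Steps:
N(O, A) = -4 + O (N(O, A) = -3 + (O - 1*1) = -3 + (O - 1) = -3 + (-1 + O) = -4 + O)
-40*N(4, -4) - 22 = -40*(-4 + 4) - 22 = -40*0 - 22 = 0 - 22 = -22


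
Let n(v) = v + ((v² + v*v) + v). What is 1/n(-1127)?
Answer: 1/2538004 ≈ 3.9401e-7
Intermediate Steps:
n(v) = 2*v + 2*v² (n(v) = v + ((v² + v²) + v) = v + (2*v² + v) = v + (v + 2*v²) = 2*v + 2*v²)
1/n(-1127) = 1/(2*(-1127)*(1 - 1127)) = 1/(2*(-1127)*(-1126)) = 1/2538004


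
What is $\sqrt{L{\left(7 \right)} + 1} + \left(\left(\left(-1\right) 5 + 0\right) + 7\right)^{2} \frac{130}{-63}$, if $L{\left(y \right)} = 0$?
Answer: $- \frac{457}{63} \approx -7.254$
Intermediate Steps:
$\sqrt{L{\left(7 \right)} + 1} + \left(\left(\left(-1\right) 5 + 0\right) + 7\right)^{2} \frac{130}{-63} = \sqrt{0 + 1} + \left(\left(\left(-1\right) 5 + 0\right) + 7\right)^{2} \frac{130}{-63} = \sqrt{1} + \left(\left(-5 + 0\right) + 7\right)^{2} \cdot 130 \left(- \frac{1}{63}\right) = 1 + \left(-5 + 7\right)^{2} \left(- \frac{130}{63}\right) = 1 + 2^{2} \left(- \frac{130}{63}\right) = 1 + 4 \left(- \frac{130}{63}\right) = 1 - \frac{520}{63} = - \frac{457}{63}$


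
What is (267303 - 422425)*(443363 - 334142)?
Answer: -16942579962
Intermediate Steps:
(267303 - 422425)*(443363 - 334142) = -155122*109221 = -16942579962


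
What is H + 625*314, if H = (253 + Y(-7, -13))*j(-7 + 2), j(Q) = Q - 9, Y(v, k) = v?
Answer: 192806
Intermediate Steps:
j(Q) = -9 + Q
H = -3444 (H = (253 - 7)*(-9 + (-7 + 2)) = 246*(-9 - 5) = 246*(-14) = -3444)
H + 625*314 = -3444 + 625*314 = -3444 + 196250 = 192806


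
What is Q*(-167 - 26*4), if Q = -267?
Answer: 72357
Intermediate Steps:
Q*(-167 - 26*4) = -267*(-167 - 26*4) = -267*(-167 - 104) = -267*(-271) = 72357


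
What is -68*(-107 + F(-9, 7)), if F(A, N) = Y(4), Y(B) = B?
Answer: 7004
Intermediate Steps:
F(A, N) = 4
-68*(-107 + F(-9, 7)) = -68*(-107 + 4) = -68*(-103) = 7004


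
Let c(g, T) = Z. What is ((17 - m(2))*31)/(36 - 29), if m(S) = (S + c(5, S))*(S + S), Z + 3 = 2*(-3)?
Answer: 1395/7 ≈ 199.29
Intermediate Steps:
Z = -9 (Z = -3 + 2*(-3) = -3 - 6 = -9)
c(g, T) = -9
m(S) = 2*S*(-9 + S) (m(S) = (S - 9)*(S + S) = (-9 + S)*(2*S) = 2*S*(-9 + S))
((17 - m(2))*31)/(36 - 29) = ((17 - 2*2*(-9 + 2))*31)/(36 - 29) = ((17 - 2*2*(-7))*31)/7 = ((17 - 1*(-28))*31)*(1/7) = ((17 + 28)*31)*(1/7) = (45*31)*(1/7) = 1395*(1/7) = 1395/7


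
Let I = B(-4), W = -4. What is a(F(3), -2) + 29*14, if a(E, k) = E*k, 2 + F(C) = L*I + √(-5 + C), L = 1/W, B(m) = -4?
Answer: 408 - 2*I*√2 ≈ 408.0 - 2.8284*I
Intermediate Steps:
I = -4
L = -¼ (L = 1/(-4) = -¼ ≈ -0.25000)
F(C) = -1 + √(-5 + C) (F(C) = -2 + (-¼*(-4) + √(-5 + C)) = -2 + (1 + √(-5 + C)) = -1 + √(-5 + C))
a(F(3), -2) + 29*14 = (-1 + √(-5 + 3))*(-2) + 29*14 = (-1 + √(-2))*(-2) + 406 = (-1 + I*√2)*(-2) + 406 = (2 - 2*I*√2) + 406 = 408 - 2*I*√2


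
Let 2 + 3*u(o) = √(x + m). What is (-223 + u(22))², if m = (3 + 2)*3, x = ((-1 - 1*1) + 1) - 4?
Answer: (671 - √10)²/9 ≈ 49556.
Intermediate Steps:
x = -5 (x = ((-1 - 1) + 1) - 4 = (-2 + 1) - 4 = -1 - 4 = -5)
m = 15 (m = 5*3 = 15)
u(o) = -⅔ + √10/3 (u(o) = -⅔ + √(-5 + 15)/3 = -⅔ + √10/3)
(-223 + u(22))² = (-223 + (-⅔ + √10/3))² = (-671/3 + √10/3)²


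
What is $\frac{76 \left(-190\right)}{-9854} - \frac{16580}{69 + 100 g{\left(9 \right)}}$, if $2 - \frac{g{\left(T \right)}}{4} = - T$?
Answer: $- \frac{49423480}{22018763} \approx -2.2446$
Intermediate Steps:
$g{\left(T \right)} = 8 + 4 T$ ($g{\left(T \right)} = 8 - 4 \left(- T\right) = 8 + 4 T$)
$\frac{76 \left(-190\right)}{-9854} - \frac{16580}{69 + 100 g{\left(9 \right)}} = \frac{76 \left(-190\right)}{-9854} - \frac{16580}{69 + 100 \left(8 + 4 \cdot 9\right)} = \left(-14440\right) \left(- \frac{1}{9854}\right) - \frac{16580}{69 + 100 \left(8 + 36\right)} = \frac{7220}{4927} - \frac{16580}{69 + 100 \cdot 44} = \frac{7220}{4927} - \frac{16580}{69 + 4400} = \frac{7220}{4927} - \frac{16580}{4469} = - \frac{49423480}{22018763}$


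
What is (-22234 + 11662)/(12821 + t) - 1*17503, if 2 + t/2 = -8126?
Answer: -20037411/1145 ≈ -17500.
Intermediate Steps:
t = -16256 (t = -4 + 2*(-8126) = -4 - 16252 = -16256)
(-22234 + 11662)/(12821 + t) - 1*17503 = (-22234 + 11662)/(12821 - 16256) - 1*17503 = -10572/(-3435) - 17503 = -10572*(-1/3435) - 17503 = 3524/1145 - 17503 = -20037411/1145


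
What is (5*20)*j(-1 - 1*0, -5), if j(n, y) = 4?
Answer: 400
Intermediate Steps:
(5*20)*j(-1 - 1*0, -5) = (5*20)*4 = 100*4 = 400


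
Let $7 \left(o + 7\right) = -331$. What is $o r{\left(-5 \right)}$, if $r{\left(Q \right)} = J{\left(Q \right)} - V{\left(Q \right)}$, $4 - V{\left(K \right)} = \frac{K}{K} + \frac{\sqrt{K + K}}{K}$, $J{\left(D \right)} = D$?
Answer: $\frac{3040}{7} + \frac{76 i \sqrt{10}}{7} \approx 434.29 + 34.333 i$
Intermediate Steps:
$o = - \frac{380}{7}$ ($o = -7 + \frac{1}{7} \left(-331\right) = -7 - \frac{331}{7} = - \frac{380}{7} \approx -54.286$)
$V{\left(K \right)} = 3 - \frac{\sqrt{2}}{\sqrt{K}}$ ($V{\left(K \right)} = 4 - \left(\frac{K}{K} + \frac{\sqrt{K + K}}{K}\right) = 4 - \left(1 + \frac{\sqrt{2 K}}{K}\right) = 4 - \left(1 + \frac{\sqrt{2} \sqrt{K}}{K}\right) = 4 - \left(1 + \frac{\sqrt{2}}{\sqrt{K}}\right) = 3 - \frac{\sqrt{2}}{\sqrt{K}}$)
$r{\left(Q \right)} = -3 + Q + \frac{\sqrt{2}}{\sqrt{Q}}$ ($r{\left(Q \right)} = Q - \left(3 - \frac{\sqrt{2}}{\sqrt{Q}}\right) = -3 + Q + \frac{\sqrt{2}}{\sqrt{Q}}$)
$o r{\left(-5 \right)} = - \frac{380 \left(-3 - 5 + \frac{\sqrt{2}}{i \sqrt{5}}\right)}{7} = - \frac{380 \left(-3 - 5 + \sqrt{2} \left(- \frac{i \sqrt{5}}{5}\right)\right)}{7} = - \frac{380 \left(-3 - 5 - \frac{i \sqrt{10}}{5}\right)}{7} = - \frac{380 \left(-8 - \frac{i \sqrt{10}}{5}\right)}{7} = \frac{3040}{7} + \frac{76 i \sqrt{10}}{7}$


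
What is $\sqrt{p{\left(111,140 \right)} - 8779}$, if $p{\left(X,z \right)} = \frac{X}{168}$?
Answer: $\frac{i \sqrt{6882218}}{28} \approx 93.693 i$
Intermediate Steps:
$p{\left(X,z \right)} = \frac{X}{168}$ ($p{\left(X,z \right)} = X \frac{1}{168} = \frac{X}{168}$)
$\sqrt{p{\left(111,140 \right)} - 8779} = \sqrt{\frac{1}{168} \cdot 111 - 8779} = \sqrt{\frac{37}{56} - 8779} = \sqrt{- \frac{491587}{56}} = \frac{i \sqrt{6882218}}{28}$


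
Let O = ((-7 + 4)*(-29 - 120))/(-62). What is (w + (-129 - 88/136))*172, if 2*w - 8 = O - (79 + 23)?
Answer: -16338753/527 ≈ -31003.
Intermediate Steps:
O = -447/62 (O = -3*(-149)*(-1/62) = 447*(-1/62) = -447/62 ≈ -7.2097)
w = -6275/124 (w = 4 + (-447/62 - (79 + 23))/2 = 4 + (-447/62 - 1*102)/2 = 4 + (-447/62 - 102)/2 = 4 + (1/2)*(-6771/62) = 4 - 6771/124 = -6275/124 ≈ -50.605)
(w + (-129 - 88/136))*172 = (-6275/124 + (-129 - 88/136))*172 = (-6275/124 + (-129 - 1*11/17))*172 = (-6275/124 + (-129 - 11/17))*172 = (-6275/124 - 2204/17)*172 = -379971/2108*172 = -16338753/527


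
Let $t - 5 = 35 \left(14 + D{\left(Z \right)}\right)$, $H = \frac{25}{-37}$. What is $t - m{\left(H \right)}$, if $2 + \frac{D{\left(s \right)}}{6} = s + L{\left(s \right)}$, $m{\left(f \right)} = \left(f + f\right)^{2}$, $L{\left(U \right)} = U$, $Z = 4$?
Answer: $\frac{2400095}{1369} \approx 1753.2$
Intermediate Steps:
$H = - \frac{25}{37}$ ($H = 25 \left(- \frac{1}{37}\right) = - \frac{25}{37} \approx -0.67568$)
$m{\left(f \right)} = 4 f^{2}$ ($m{\left(f \right)} = \left(2 f\right)^{2} = 4 f^{2}$)
$D{\left(s \right)} = -12 + 12 s$ ($D{\left(s \right)} = -12 + 6 \left(s + s\right) = -12 + 6 \cdot 2 s = -12 + 12 s$)
$t = 1755$ ($t = 5 + 35 \left(14 + \left(-12 + 12 \cdot 4\right)\right) = 5 + 35 \left(14 + \left(-12 + 48\right)\right) = 5 + 35 \left(14 + 36\right) = 5 + 35 \cdot 50 = 5 + 1750 = 1755$)
$t - m{\left(H \right)} = 1755 - 4 \left(- \frac{25}{37}\right)^{2} = 1755 - 4 \cdot \frac{625}{1369} = 1755 - \frac{2500}{1369} = \frac{2400095}{1369}$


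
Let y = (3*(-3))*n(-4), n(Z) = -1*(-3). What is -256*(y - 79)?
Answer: 27136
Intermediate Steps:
n(Z) = 3
y = -27 (y = (3*(-3))*3 = -9*3 = -27)
-256*(y - 79) = -256*(-27 - 79) = -256*(-106) = 27136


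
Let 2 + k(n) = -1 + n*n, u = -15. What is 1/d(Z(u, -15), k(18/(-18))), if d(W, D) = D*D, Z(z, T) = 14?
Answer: ¼ ≈ 0.25000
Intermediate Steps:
k(n) = -3 + n² (k(n) = -2 + (-1 + n*n) = -2 + (-1 + n²) = -3 + n²)
d(W, D) = D²
1/d(Z(u, -15), k(18/(-18))) = 1/((-3 + (18/(-18))²)²) = 1/((-3 + (18*(-1/18))²)²) = 1/((-3 + (-1)²)²) = 1/((-3 + 1)²) = 1/((-2)²) = 1/4 = ¼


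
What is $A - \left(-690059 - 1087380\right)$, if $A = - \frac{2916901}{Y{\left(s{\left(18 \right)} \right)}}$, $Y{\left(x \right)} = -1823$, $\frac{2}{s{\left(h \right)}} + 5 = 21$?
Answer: $\frac{3243188198}{1823} \approx 1.779 \cdot 10^{6}$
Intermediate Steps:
$s{\left(h \right)} = \frac{1}{8}$ ($s{\left(h \right)} = \frac{2}{-5 + 21} = \frac{2}{16} = 2 \cdot \frac{1}{16} = \frac{1}{8}$)
$A = \frac{2916901}{1823}$ ($A = - \frac{2916901}{-1823} = \left(-2916901\right) \left(- \frac{1}{1823}\right) = \frac{2916901}{1823} \approx 1600.1$)
$A - \left(-690059 - 1087380\right) = \frac{2916901}{1823} - \left(-690059 - 1087380\right) = \frac{2916901}{1823} - -1777439 = \frac{2916901}{1823} + 1777439 = \frac{3243188198}{1823}$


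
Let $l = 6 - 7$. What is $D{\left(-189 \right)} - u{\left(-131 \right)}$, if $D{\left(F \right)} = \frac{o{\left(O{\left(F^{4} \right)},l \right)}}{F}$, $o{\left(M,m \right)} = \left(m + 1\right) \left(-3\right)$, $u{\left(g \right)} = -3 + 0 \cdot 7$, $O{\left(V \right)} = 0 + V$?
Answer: $3$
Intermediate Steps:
$O{\left(V \right)} = V$
$l = -1$
$u{\left(g \right)} = -3$ ($u{\left(g \right)} = -3 + 0 = -3$)
$o{\left(M,m \right)} = -3 - 3 m$ ($o{\left(M,m \right)} = \left(1 + m\right) \left(-3\right) = -3 - 3 m$)
$D{\left(F \right)} = 0$ ($D{\left(F \right)} = \frac{-3 - -3}{F} = \frac{-3 + 3}{F} = \frac{0}{F} = 0$)
$D{\left(-189 \right)} - u{\left(-131 \right)} = 0 - -3 = 0 + 3 = 3$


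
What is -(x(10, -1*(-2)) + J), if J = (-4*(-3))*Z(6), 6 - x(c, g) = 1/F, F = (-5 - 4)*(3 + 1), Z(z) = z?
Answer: -2809/36 ≈ -78.028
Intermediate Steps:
F = -36 (F = -9*4 = -36)
x(c, g) = 217/36 (x(c, g) = 6 - 1/(-36) = 6 - 1*(-1/36) = 6 + 1/36 = 217/36)
J = 72 (J = -4*(-3)*6 = 12*6 = 72)
-(x(10, -1*(-2)) + J) = -(217/36 + 72) = -1*2809/36 = -2809/36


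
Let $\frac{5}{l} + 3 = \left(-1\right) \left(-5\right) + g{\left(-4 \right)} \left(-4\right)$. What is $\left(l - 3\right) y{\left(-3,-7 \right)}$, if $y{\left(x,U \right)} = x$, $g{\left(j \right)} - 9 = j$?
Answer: $\frac{59}{6} \approx 9.8333$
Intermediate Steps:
$g{\left(j \right)} = 9 + j$
$l = - \frac{5}{18}$ ($l = \frac{5}{-3 + \left(\left(-1\right) \left(-5\right) + \left(9 - 4\right) \left(-4\right)\right)} = \frac{5}{-3 + \left(5 + 5 \left(-4\right)\right)} = \frac{5}{-3 + \left(5 - 20\right)} = \frac{5}{-3 - 15} = \frac{5}{-18} = 5 \left(- \frac{1}{18}\right) = - \frac{5}{18} \approx -0.27778$)
$\left(l - 3\right) y{\left(-3,-7 \right)} = \left(- \frac{5}{18} - 3\right) \left(-3\right) = \left(- \frac{59}{18}\right) \left(-3\right) = \frac{59}{6}$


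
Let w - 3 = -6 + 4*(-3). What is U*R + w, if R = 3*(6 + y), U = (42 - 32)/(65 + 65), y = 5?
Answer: -162/13 ≈ -12.462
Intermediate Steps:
U = 1/13 (U = 10/130 = 10*(1/130) = 1/13 ≈ 0.076923)
w = -15 (w = 3 + (-6 + 4*(-3)) = 3 + (-6 - 12) = 3 - 18 = -15)
R = 33 (R = 3*(6 + 5) = 3*11 = 33)
U*R + w = (1/13)*33 - 15 = 33/13 - 15 = -162/13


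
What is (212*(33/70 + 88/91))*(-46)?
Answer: -911812/65 ≈ -14028.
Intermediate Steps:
(212*(33/70 + 88/91))*(-46) = (212*(187/130))*(-46) = (19822/65)*(-46) = -911812/65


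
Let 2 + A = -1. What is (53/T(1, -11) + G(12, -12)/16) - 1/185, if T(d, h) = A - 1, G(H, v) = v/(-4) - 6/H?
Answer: -77547/5920 ≈ -13.099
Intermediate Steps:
A = -3 (A = -2 - 1 = -3)
G(H, v) = -6/H - v/4 (G(H, v) = v*(-¼) - 6/H = -v/4 - 6/H = -6/H - v/4)
T(d, h) = -4 (T(d, h) = -3 - 1 = -4)
(53/T(1, -11) + G(12, -12)/16) - 1/185 = (53/(-4) + (-6/12 - ¼*(-12))/16) - 1/185 = (53*(-¼) + (-6*1/12 + 3)*(1/16)) - 1*1/185 = (-53/4 + (-½ + 3)*(1/16)) - 1/185 = (-53/4 + (5/2)*(1/16)) - 1/185 = (-53/4 + 5/32) - 1/185 = -419/32 - 1/185 = -77547/5920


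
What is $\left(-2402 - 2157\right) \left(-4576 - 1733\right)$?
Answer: $28762731$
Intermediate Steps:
$\left(-2402 - 2157\right) \left(-4576 - 1733\right) = \left(-4559\right) \left(-6309\right) = 28762731$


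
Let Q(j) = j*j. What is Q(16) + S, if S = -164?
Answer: 92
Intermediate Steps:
Q(j) = j**2
Q(16) + S = 16**2 - 164 = 256 - 164 = 92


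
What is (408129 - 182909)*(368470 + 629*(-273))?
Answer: 44312710660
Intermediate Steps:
(408129 - 182909)*(368470 + 629*(-273)) = 225220*(368470 - 171717) = 225220*196753 = 44312710660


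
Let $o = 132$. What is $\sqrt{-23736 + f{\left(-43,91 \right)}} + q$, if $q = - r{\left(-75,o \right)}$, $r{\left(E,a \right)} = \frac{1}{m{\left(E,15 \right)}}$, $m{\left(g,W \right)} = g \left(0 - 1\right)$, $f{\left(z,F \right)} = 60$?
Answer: $- \frac{1}{75} + 2 i \sqrt{5919} \approx -0.013333 + 153.87 i$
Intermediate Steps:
$m{\left(g,W \right)} = - g$ ($m{\left(g,W \right)} = g \left(-1\right) = - g$)
$r{\left(E,a \right)} = - \frac{1}{E}$ ($r{\left(E,a \right)} = \frac{1}{\left(-1\right) E} = - \frac{1}{E}$)
$q = - \frac{1}{75}$ ($q = - \frac{-1}{-75} = - \frac{\left(-1\right) \left(-1\right)}{75} = \left(-1\right) \frac{1}{75} = - \frac{1}{75} \approx -0.013333$)
$\sqrt{-23736 + f{\left(-43,91 \right)}} + q = \sqrt{-23736 + 60} - \frac{1}{75} = \sqrt{-23676} - \frac{1}{75} = 2 i \sqrt{5919} - \frac{1}{75} = - \frac{1}{75} + 2 i \sqrt{5919}$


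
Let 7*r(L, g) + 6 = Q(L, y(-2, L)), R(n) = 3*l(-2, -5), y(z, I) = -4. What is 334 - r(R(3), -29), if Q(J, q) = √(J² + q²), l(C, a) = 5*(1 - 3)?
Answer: 2344/7 - 2*√229/7 ≈ 330.53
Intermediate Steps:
l(C, a) = -10 (l(C, a) = 5*(-2) = -10)
R(n) = -30 (R(n) = 3*(-10) = -30)
r(L, g) = -6/7 + √(16 + L²)/7 (r(L, g) = -6/7 + √(L² + (-4)²)/7 = -6/7 + √(L² + 16)/7 = -6/7 + √(16 + L²)/7)
334 - r(R(3), -29) = 334 - (-6/7 + √(16 + (-30)²)/7) = 334 - (-6/7 + √(16 + 900)/7) = 334 - (-6/7 + √916/7) = 334 - (-6/7 + (2*√229)/7) = 334 - (-6/7 + 2*√229/7) = 334 + (6/7 - 2*√229/7) = 2344/7 - 2*√229/7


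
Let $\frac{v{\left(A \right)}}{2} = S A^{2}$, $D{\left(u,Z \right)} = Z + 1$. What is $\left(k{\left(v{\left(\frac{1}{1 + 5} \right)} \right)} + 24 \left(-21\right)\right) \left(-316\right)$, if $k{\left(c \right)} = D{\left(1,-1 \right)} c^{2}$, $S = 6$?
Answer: $159264$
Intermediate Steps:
$D{\left(u,Z \right)} = 1 + Z$
$v{\left(A \right)} = 12 A^{2}$ ($v{\left(A \right)} = 2 \cdot 6 A^{2} = 12 A^{2}$)
$k{\left(c \right)} = 0$ ($k{\left(c \right)} = \left(1 - 1\right) c^{2} = 0 c^{2} = 0$)
$\left(k{\left(v{\left(\frac{1}{1 + 5} \right)} \right)} + 24 \left(-21\right)\right) \left(-316\right) = \left(0 + 24 \left(-21\right)\right) \left(-316\right) = \left(0 - 504\right) \left(-316\right) = \left(-504\right) \left(-316\right) = 159264$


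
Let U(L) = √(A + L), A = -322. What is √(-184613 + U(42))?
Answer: √(-184613 + 2*I*√70) ≈ 0.019 + 429.67*I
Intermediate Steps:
U(L) = √(-322 + L)
√(-184613 + U(42)) = √(-184613 + √(-322 + 42)) = √(-184613 + √(-280)) = √(-184613 + 2*I*√70)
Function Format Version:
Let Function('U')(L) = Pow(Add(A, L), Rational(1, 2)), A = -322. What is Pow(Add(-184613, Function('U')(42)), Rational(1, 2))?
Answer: Pow(Add(-184613, Mul(2, I, Pow(70, Rational(1, 2)))), Rational(1, 2)) ≈ Add(0.019, Mul(429.67, I))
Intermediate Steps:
Function('U')(L) = Pow(Add(-322, L), Rational(1, 2))
Pow(Add(-184613, Function('U')(42)), Rational(1, 2)) = Pow(Add(-184613, Pow(Add(-322, 42), Rational(1, 2))), Rational(1, 2)) = Pow(Add(-184613, Pow(-280, Rational(1, 2))), Rational(1, 2)) = Pow(Add(-184613, Mul(2, I, Pow(70, Rational(1, 2)))), Rational(1, 2))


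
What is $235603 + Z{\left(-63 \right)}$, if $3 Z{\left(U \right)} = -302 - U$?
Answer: $\frac{706570}{3} \approx 2.3552 \cdot 10^{5}$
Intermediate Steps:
$Z{\left(U \right)} = - \frac{302}{3} - \frac{U}{3}$ ($Z{\left(U \right)} = \frac{-302 - U}{3} = - \frac{302}{3} - \frac{U}{3}$)
$235603 + Z{\left(-63 \right)} = 235603 - \frac{239}{3} = \frac{706570}{3}$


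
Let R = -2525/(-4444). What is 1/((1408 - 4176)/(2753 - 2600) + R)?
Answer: -6732/117967 ≈ -0.057067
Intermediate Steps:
R = 25/44 (R = -2525*(-1/4444) = 25/44 ≈ 0.56818)
1/((1408 - 4176)/(2753 - 2600) + R) = 1/((1408 - 4176)/(2753 - 2600) + 25/44) = 1/(-2768/153 + 25/44) = 1/(-117967/6732) = -6732/117967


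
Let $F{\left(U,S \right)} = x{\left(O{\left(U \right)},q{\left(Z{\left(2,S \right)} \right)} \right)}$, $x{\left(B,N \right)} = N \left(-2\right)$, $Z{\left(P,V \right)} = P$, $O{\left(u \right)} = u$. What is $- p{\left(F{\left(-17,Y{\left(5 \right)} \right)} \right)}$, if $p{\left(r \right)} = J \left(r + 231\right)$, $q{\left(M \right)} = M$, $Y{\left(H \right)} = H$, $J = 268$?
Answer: $-60836$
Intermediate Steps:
$x{\left(B,N \right)} = - 2 N$
$F{\left(U,S \right)} = -4$ ($F{\left(U,S \right)} = \left(-2\right) 2 = -4$)
$p{\left(r \right)} = 61908 + 268 r$ ($p{\left(r \right)} = 268 \left(r + 231\right) = 268 \left(231 + r\right) = 61908 + 268 r$)
$- p{\left(F{\left(-17,Y{\left(5 \right)} \right)} \right)} = - (61908 + 268 \left(-4\right)) = - (61908 - 1072) = \left(-1\right) 60836 = -60836$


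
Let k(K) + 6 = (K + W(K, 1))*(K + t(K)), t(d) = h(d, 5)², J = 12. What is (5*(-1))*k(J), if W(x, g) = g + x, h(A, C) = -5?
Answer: -4595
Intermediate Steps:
t(d) = 25 (t(d) = (-5)² = 25)
k(K) = -6 + (1 + 2*K)*(25 + K) (k(K) = -6 + (K + (1 + K))*(K + 25) = -6 + (1 + 2*K)*(25 + K))
(5*(-1))*k(J) = (5*(-1))*(19 + 2*12² + 51*12) = -5*(19 + 2*144 + 612) = -5*(19 + 288 + 612) = -5*919 = -4595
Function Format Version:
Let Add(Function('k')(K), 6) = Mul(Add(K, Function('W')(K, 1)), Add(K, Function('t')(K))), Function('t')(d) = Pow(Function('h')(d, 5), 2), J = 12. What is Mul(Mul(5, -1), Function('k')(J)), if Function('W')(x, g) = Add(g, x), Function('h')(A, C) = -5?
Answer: -4595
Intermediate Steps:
Function('t')(d) = 25 (Function('t')(d) = Pow(-5, 2) = 25)
Function('k')(K) = Add(-6, Mul(Add(1, Mul(2, K)), Add(25, K))) (Function('k')(K) = Add(-6, Mul(Add(K, Add(1, K)), Add(K, 25))) = Add(-6, Mul(Add(1, Mul(2, K)), Add(25, K))))
Mul(Mul(5, -1), Function('k')(J)) = Mul(Mul(5, -1), Add(19, Mul(2, Pow(12, 2)), Mul(51, 12))) = Mul(-5, Add(19, Mul(2, 144), 612)) = Mul(-5, Add(19, 288, 612)) = Mul(-5, 919) = -4595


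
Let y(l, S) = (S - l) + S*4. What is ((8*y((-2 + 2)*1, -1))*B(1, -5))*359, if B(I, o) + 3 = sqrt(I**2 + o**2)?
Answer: 43080 - 14360*sqrt(26) ≈ -30142.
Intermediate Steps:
y(l, S) = -l + 5*S (y(l, S) = (S - l) + 4*S = -l + 5*S)
B(I, o) = -3 + sqrt(I**2 + o**2)
((8*y((-2 + 2)*1, -1))*B(1, -5))*359 = ((8*(-(-2 + 2) + 5*(-1)))*(-3 + sqrt(1**2 + (-5)**2)))*359 = ((8*(-0 - 5))*(-3 + sqrt(1 + 25)))*359 = ((8*(-1*0 - 5))*(-3 + sqrt(26)))*359 = ((8*(0 - 5))*(-3 + sqrt(26)))*359 = ((8*(-5))*(-3 + sqrt(26)))*359 = -40*(-3 + sqrt(26))*359 = (120 - 40*sqrt(26))*359 = 43080 - 14360*sqrt(26)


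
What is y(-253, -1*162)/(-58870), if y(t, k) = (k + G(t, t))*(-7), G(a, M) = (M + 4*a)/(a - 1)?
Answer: -39883/2136140 ≈ -0.018671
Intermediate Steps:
G(a, M) = (M + 4*a)/(-1 + a)
y(t, k) = -7*k - 35*t/(-1 + t) (y(t, k) = (k + (t + 4*t)/(-1 + t))*(-7) = (k + (5*t)/(-1 + t))*(-7) = (k + 5*t/(-1 + t))*(-7) = -7*k - 35*t/(-1 + t))
y(-253, -1*162)/(-58870) = (7*(-5*(-253) - (-1*162)*(-1 - 253))/(-1 - 253))/(-58870) = (7*(1265 - 1*(-162)*(-254))/(-254))*(-1/58870) = (7*(-1/254)*(1265 - 41148))*(-1/58870) = (7*(-1/254)*(-39883))*(-1/58870) = (279181/254)*(-1/58870) = -39883/2136140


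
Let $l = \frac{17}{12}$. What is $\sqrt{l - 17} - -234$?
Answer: $234 + \frac{i \sqrt{561}}{6} \approx 234.0 + 3.9476 i$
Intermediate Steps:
$l = \frac{17}{12}$ ($l = 17 \cdot \frac{1}{12} = \frac{17}{12} \approx 1.4167$)
$\sqrt{l - 17} - -234 = \sqrt{\frac{17}{12} - 17} - -234 = \sqrt{- \frac{187}{12}} + 234 = \frac{i \sqrt{561}}{6} + 234 = 234 + \frac{i \sqrt{561}}{6}$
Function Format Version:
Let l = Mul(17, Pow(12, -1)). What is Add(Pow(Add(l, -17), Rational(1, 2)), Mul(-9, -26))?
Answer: Add(234, Mul(Rational(1, 6), I, Pow(561, Rational(1, 2)))) ≈ Add(234.00, Mul(3.9476, I))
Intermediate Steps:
l = Rational(17, 12) (l = Mul(17, Rational(1, 12)) = Rational(17, 12) ≈ 1.4167)
Add(Pow(Add(l, -17), Rational(1, 2)), Mul(-9, -26)) = Add(Pow(Add(Rational(17, 12), -17), Rational(1, 2)), Mul(-9, -26)) = Add(Pow(Rational(-187, 12), Rational(1, 2)), 234) = Add(Mul(Rational(1, 6), I, Pow(561, Rational(1, 2))), 234) = Add(234, Mul(Rational(1, 6), I, Pow(561, Rational(1, 2))))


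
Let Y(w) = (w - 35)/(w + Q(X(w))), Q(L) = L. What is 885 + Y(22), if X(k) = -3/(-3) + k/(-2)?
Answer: 10607/12 ≈ 883.92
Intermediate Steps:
X(k) = 1 - k/2 (X(k) = -3*(-1/3) + k*(-1/2) = 1 - k/2)
Y(w) = (-35 + w)/(1 + w/2) (Y(w) = (w - 35)/(w + (1 - w/2)) = (-35 + w)/(1 + w/2))
885 + Y(22) = 885 + 2*(-35 + 22)/(2 + 22) = 885 + 2*(-13)/24 = 885 + 2*(1/24)*(-13) = 885 - 13/12 = 10607/12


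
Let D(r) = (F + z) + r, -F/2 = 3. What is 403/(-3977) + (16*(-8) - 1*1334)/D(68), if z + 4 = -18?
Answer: -2915247/79540 ≈ -36.651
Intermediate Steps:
F = -6 (F = -2*3 = -6)
z = -22 (z = -4 - 18 = -22)
D(r) = -28 + r (D(r) = (-6 - 22) + r = -28 + r)
403/(-3977) + (16*(-8) - 1*1334)/D(68) = 403/(-3977) + (16*(-8) - 1*1334)/(-28 + 68) = 403*(-1/3977) + (-128 - 1334)/40 = -403/3977 - 1462*1/40 = -403/3977 - 731/20 = -2915247/79540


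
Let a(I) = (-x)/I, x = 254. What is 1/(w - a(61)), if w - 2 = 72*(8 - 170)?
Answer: -61/711128 ≈ -8.5779e-5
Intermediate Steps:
a(I) = -254/I (a(I) = (-1*254)/I = -254/I)
w = -11662 (w = 2 + 72*(8 - 170) = 2 + 72*(-162) = 2 - 11664 = -11662)
1/(w - a(61)) = 1/(-11662 - (-254)/61) = 1/(-11662 - 1*(-254/61)) = 1/(-11662 + 254/61) = 1/(-711128/61) = -61/711128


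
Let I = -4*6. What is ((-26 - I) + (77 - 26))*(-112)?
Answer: -5488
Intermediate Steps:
I = -24
((-26 - I) + (77 - 26))*(-112) = ((-26 - 1*(-24)) + (77 - 26))*(-112) = ((-26 + 24) + 51)*(-112) = (-2 + 51)*(-112) = 49*(-112) = -5488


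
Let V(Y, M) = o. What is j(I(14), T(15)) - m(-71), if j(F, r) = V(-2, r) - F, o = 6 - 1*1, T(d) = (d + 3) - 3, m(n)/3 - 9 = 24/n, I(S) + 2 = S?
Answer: -2342/71 ≈ -32.986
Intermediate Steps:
I(S) = -2 + S
m(n) = 27 + 72/n (m(n) = 27 + 3*(24/n) = 27 + 72/n)
T(d) = d (T(d) = (3 + d) - 3 = d)
o = 5 (o = 6 - 1 = 5)
V(Y, M) = 5
j(F, r) = 5 - F
j(I(14), T(15)) - m(-71) = (5 - (-2 + 14)) - (27 + 72/(-71)) = (5 - 1*12) - (27 + 72*(-1/71)) = (5 - 12) - (27 - 72/71) = -7 - 1*1845/71 = -7 - 1845/71 = -2342/71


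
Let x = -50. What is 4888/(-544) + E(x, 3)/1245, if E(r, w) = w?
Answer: -253497/28220 ≈ -8.9829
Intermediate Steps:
4888/(-544) + E(x, 3)/1245 = 4888/(-544) + 3/1245 = 4888*(-1/544) + 3*(1/1245) = -611/68 + 1/415 = -253497/28220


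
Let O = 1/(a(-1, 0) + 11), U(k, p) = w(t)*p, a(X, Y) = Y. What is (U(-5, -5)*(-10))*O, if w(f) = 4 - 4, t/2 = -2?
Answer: 0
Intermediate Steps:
t = -4 (t = 2*(-2) = -4)
w(f) = 0
U(k, p) = 0 (U(k, p) = 0*p = 0)
O = 1/11 (O = 1/(0 + 11) = 1/11 ≈ 0.090909)
(U(-5, -5)*(-10))*O = (0*(-10))*(1/11) = 0*(1/11) = 0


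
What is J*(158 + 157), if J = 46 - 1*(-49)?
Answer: 29925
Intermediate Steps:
J = 95 (J = 46 + 49 = 95)
J*(158 + 157) = 95*(158 + 157) = 95*315 = 29925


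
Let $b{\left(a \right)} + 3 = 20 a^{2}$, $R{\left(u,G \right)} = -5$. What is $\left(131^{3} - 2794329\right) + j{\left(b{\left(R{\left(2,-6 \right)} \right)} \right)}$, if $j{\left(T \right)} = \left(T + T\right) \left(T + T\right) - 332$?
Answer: $441466$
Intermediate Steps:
$b{\left(a \right)} = -3 + 20 a^{2}$
$j{\left(T \right)} = -332 + 4 T^{2}$ ($j{\left(T \right)} = 2 T 2 T - 332 = 4 T^{2} - 332 = -332 + 4 T^{2}$)
$\left(131^{3} - 2794329\right) + j{\left(b{\left(R{\left(2,-6 \right)} \right)} \right)} = \left(131^{3} - 2794329\right) - \left(332 - 4 \left(-3 + 20 \left(-5\right)^{2}\right)^{2}\right) = \left(2248091 - 2794329\right) - \left(332 - 4 \left(-3 + 20 \cdot 25\right)^{2}\right) = -546238 - \left(332 - 4 \left(-3 + 500\right)^{2}\right) = -546238 - \left(332 - 4 \cdot 497^{2}\right) = -546238 + \left(-332 + 4 \cdot 247009\right) = -546238 + \left(-332 + 988036\right) = -546238 + 987704 = 441466$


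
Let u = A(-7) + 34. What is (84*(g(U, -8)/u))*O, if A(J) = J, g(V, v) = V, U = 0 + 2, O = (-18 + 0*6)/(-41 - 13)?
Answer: 56/27 ≈ 2.0741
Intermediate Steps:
O = ⅓ (O = (-18 + 0)/(-54) = -18*(-1/54) = ⅓ ≈ 0.33333)
U = 2
u = 27 (u = -7 + 34 = 27)
(84*(g(U, -8)/u))*O = (84*(2/27))*(⅓) = (56/9)*(⅓) = 56/27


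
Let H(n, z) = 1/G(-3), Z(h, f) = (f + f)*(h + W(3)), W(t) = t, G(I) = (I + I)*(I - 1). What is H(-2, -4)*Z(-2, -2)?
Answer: -1/6 ≈ -0.16667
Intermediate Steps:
G(I) = 2*I*(-1 + I) (G(I) = (2*I)*(-1 + I) = 2*I*(-1 + I))
Z(h, f) = 2*f*(3 + h) (Z(h, f) = (f + f)*(h + 3) = (2*f)*(3 + h) = 2*f*(3 + h))
H(n, z) = 1/24 (H(n, z) = 1/(2*(-3)*(-1 - 3)) = 1/(2*(-3)*(-4)) = 1/24)
H(-2, -4)*Z(-2, -2) = (2*(-2)*(3 - 2))/24 = (2*(-2)*1)/24 = (1/24)*(-4) = -1/6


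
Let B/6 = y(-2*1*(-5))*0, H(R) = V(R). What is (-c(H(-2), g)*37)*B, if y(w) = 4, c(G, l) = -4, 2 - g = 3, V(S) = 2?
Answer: 0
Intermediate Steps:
g = -1 (g = 2 - 1*3 = 2 - 3 = -1)
H(R) = 2
B = 0 (B = 6*(4*0) = 6*0 = 0)
(-c(H(-2), g)*37)*B = (-1*(-4)*37)*0 = (4*37)*0 = 148*0 = 0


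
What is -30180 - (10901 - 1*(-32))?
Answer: -41113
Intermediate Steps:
-30180 - (10901 - 1*(-32)) = -30180 - (10901 + 32) = -30180 - 1*10933 = -30180 - 10933 = -41113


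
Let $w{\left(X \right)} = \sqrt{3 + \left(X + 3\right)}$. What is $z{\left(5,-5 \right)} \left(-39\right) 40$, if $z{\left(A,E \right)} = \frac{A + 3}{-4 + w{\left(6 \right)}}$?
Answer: $12480 + 6240 \sqrt{3} \approx 23288.0$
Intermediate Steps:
$w{\left(X \right)} = \sqrt{6 + X}$ ($w{\left(X \right)} = \sqrt{3 + \left(3 + X\right)} = \sqrt{6 + X}$)
$z{\left(A,E \right)} = \frac{3 + A}{-4 + 2 \sqrt{3}}$ ($z{\left(A,E \right)} = \frac{A + 3}{-4 + \sqrt{6 + 6}} = \frac{3 + A}{-4 + \sqrt{12}} = \frac{3 + A}{-4 + 2 \sqrt{3}}$)
$z{\left(5,-5 \right)} \left(-39\right) 40 = - \frac{3 + 5}{4 - 2 \sqrt{3}} \left(-39\right) 40 = \left(-1\right) \frac{1}{4 - 2 \sqrt{3}} \cdot 8 \left(-39\right) 40 = - \frac{8}{4 - 2 \sqrt{3}} \left(-39\right) 40 = \frac{312}{4 - 2 \sqrt{3}} \cdot 40 = \frac{12480}{4 - 2 \sqrt{3}}$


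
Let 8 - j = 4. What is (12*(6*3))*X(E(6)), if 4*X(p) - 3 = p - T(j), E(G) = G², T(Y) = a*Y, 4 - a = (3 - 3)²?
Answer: 1242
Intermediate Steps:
j = 4 (j = 8 - 1*4 = 8 - 4 = 4)
a = 4 (a = 4 - (3 - 3)² = 4 - 1*0² = 4 - 1*0 = 4 + 0 = 4)
T(Y) = 4*Y
X(p) = -13/4 + p/4 (X(p) = ¾ + (p - 4*4)/4 = ¾ + (p - 1*16)/4 = ¾ + (p - 16)/4 = ¾ + (-16 + p)/4 = ¾ + (-4 + p/4) = -13/4 + p/4)
(12*(6*3))*X(E(6)) = (12*(6*3))*(-13/4 + (¼)*6²) = (12*18)*(-13/4 + (¼)*36) = 216*(-13/4 + 9) = 216*(23/4) = 1242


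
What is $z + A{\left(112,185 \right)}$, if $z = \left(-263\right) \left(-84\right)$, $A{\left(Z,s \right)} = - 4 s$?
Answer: $21352$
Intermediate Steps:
$z = 22092$
$z + A{\left(112,185 \right)} = 22092 - 740 = 21352$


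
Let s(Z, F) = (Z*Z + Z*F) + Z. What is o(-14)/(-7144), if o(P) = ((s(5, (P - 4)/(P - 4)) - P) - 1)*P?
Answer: 84/893 ≈ 0.094065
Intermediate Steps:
s(Z, F) = Z + Z² + F*Z (s(Z, F) = (Z² + F*Z) + Z = Z + Z² + F*Z)
o(P) = P*(34 - P) (o(P) = ((5*(1 + (P - 4)/(P - 4) + 5) - P) - 1)*P = ((5*(1 + (-4 + P)/(-4 + P) + 5) - P) - 1)*P = ((5*(1 + 1 + 5) - P) - 1)*P = ((5*7 - P) - 1)*P = ((35 - P) - 1)*P = (34 - P)*P = P*(34 - P))
o(-14)/(-7144) = -14*(34 - 1*(-14))/(-7144) = -14*(34 + 14)*(-1/7144) = -14*48*(-1/7144) = -672*(-1/7144) = 84/893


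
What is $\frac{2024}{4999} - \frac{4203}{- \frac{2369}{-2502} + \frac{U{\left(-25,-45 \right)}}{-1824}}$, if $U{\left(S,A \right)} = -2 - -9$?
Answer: $- \frac{15979528556408}{3585567743} \approx -4456.6$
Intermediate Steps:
$U{\left(S,A \right)} = 7$ ($U{\left(S,A \right)} = -2 + 9 = 7$)
$\frac{2024}{4999} - \frac{4203}{- \frac{2369}{-2502} + \frac{U{\left(-25,-45 \right)}}{-1824}} = \frac{2024}{4999} - \frac{4203}{- \frac{2369}{-2502} + \frac{7}{-1824}} = 2024 \cdot \frac{1}{4999} - \frac{4203}{\left(-2369\right) \left(- \frac{1}{2502}\right) + 7 \left(- \frac{1}{1824}\right)} = \frac{2024}{4999} - \frac{4203}{\frac{2369}{2502} - \frac{7}{1824}} = \frac{2024}{4999} - \frac{4203}{\frac{717257}{760608}} = \frac{2024}{4999} - \frac{3196835424}{717257} = - \frac{15979528556408}{3585567743}$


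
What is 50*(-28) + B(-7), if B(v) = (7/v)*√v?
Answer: -1400 - I*√7 ≈ -1400.0 - 2.6458*I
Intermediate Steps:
B(v) = 7/√v
50*(-28) + B(-7) = 50*(-28) + 7/√(-7) = -1400 + 7*(-I*√7/7) = -1400 - I*√7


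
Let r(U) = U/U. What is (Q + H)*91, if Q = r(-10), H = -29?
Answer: -2548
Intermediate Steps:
r(U) = 1
Q = 1
(Q + H)*91 = (1 - 29)*91 = -28*91 = -2548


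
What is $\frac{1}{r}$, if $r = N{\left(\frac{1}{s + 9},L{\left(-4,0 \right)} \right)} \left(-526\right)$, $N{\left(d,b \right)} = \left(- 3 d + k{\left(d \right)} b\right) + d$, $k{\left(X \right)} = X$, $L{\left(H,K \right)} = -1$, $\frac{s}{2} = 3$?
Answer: $\frac{5}{526} \approx 0.0095057$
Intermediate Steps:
$s = 6$ ($s = 2 \cdot 3 = 6$)
$N{\left(d,b \right)} = - 2 d + b d$ ($N{\left(d,b \right)} = \left(- 3 d + d b\right) + d = \left(- 3 d + b d\right) + d = - 2 d + b d$)
$r = \frac{526}{5}$ ($r = \frac{-2 - 1}{6 + 9} \left(-526\right) = \frac{1}{15} \left(-3\right) \left(-526\right) = \left(- \frac{1}{5}\right) \left(-526\right) = \frac{526}{5} \approx 105.2$)
$\frac{1}{r} = \frac{1}{\frac{526}{5}} = \frac{5}{526}$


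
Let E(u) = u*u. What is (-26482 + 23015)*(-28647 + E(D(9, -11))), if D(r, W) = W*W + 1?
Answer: 47716321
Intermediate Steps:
D(r, W) = 1 + W**2 (D(r, W) = W**2 + 1 = 1 + W**2)
E(u) = u**2
(-26482 + 23015)*(-28647 + E(D(9, -11))) = (-26482 + 23015)*(-28647 + (1 + (-11)**2)**2) = -3467*(-28647 + (1 + 121)**2) = -3467*(-28647 + 122**2) = -3467*(-28647 + 14884) = -3467*(-13763) = 47716321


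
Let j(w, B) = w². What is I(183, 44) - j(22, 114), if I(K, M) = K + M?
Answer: -257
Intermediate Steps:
I(183, 44) - j(22, 114) = (183 + 44) - 1*22² = 227 - 1*484 = 227 - 484 = -257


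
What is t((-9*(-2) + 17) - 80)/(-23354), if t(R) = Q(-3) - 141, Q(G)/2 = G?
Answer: 147/23354 ≈ 0.0062944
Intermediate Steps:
Q(G) = 2*G
t(R) = -147 (t(R) = 2*(-3) - 141 = -6 - 141 = -147)
t((-9*(-2) + 17) - 80)/(-23354) = -147/(-23354) = -147*(-1/23354) = 147/23354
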